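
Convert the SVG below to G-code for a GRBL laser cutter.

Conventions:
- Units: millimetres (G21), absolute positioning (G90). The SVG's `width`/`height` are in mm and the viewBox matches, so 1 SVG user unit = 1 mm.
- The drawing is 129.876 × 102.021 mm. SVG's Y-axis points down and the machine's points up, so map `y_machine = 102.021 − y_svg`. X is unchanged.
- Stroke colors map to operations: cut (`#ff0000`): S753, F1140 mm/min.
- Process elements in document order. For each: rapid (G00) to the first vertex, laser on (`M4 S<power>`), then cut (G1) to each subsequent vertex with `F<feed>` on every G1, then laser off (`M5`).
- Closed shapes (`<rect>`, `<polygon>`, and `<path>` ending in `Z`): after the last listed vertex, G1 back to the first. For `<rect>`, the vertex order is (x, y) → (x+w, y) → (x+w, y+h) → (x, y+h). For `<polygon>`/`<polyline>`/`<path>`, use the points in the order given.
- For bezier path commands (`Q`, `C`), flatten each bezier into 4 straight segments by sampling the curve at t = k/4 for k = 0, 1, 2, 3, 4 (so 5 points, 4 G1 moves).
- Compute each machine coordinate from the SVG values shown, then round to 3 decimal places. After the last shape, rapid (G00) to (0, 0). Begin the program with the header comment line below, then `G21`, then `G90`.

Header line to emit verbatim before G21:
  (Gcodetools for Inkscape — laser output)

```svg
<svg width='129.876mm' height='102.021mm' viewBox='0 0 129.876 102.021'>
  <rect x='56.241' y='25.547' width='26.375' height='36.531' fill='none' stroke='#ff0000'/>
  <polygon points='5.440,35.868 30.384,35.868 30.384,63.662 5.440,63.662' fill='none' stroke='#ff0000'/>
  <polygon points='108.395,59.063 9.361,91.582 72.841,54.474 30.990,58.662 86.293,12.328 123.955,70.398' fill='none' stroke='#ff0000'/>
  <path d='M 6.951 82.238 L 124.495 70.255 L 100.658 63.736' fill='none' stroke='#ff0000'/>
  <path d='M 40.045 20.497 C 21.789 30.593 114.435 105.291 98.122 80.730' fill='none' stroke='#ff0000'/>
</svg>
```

(Gcodetools for Inkscape — laser output)
G21
G90
G00 X56.241 Y76.474
M4 S753
G1 X82.616 Y76.474 F1140
G1 X82.616 Y39.943 F1140
G1 X56.241 Y39.943 F1140
G1 X56.241 Y76.474 F1140
M5
G00 X5.440 Y66.153
M4 S753
G1 X30.384 Y66.153 F1140
G1 X30.384 Y38.359 F1140
G1 X5.440 Y38.359 F1140
G1 X5.440 Y66.153 F1140
M5
G00 X108.395 Y42.958
M4 S753
G1 X9.361 Y10.439 F1140
G1 X72.841 Y47.547 F1140
G1 X30.990 Y43.359 F1140
G1 X86.293 Y89.693 F1140
G1 X123.955 Y31.623 F1140
G1 X108.395 Y42.958 F1140
M5
G00 X6.951 Y19.783
M4 S753
G1 X124.495 Y31.766 F1140
G1 X100.658 Y38.285 F1140
M5
G00 X40.045 Y81.524
M4 S753
G1 X43.712 Y64.399 F1140
G1 X68.355 Y38.411 F1140
G1 X93.362 Y18.921 F1140
G1 X98.122 Y21.291 F1140
M5
G00 X0.000 Y0.000

1 u = 1 mm; y_m = 102.021 − y.

[1] `<rect>` rectangle, #ff0000→cut S753 F1140: (56.241,76.474) → (82.616,76.474) → (82.616,39.943) → (56.241,39.943) → (56.241,76.474) (closed)

[2] `<polygon>` rectangle, #ff0000→cut S753 F1140: (5.440,66.153) → (30.384,66.153) → (30.384,38.359) → (5.440,38.359) → (5.440,66.153) (closed)

[3] `<polygon>` closed polygon, #ff0000→cut S753 F1140: (108.395,42.958) → (9.361,10.439) → (72.841,47.547) → (30.990,43.359) → (86.293,89.693) → (123.955,31.623) → (108.395,42.958) (closed)

[4] `<path>` open polyline, #ff0000→cut S753 F1140: (6.951,19.783) → (124.495,31.766) → (100.658,38.285)

[5] `<path>` cubic bezier, #ff0000→cut S753 F1140: (40.045,81.524) → (43.712,64.399) → (68.355,38.411) → (93.362,18.921) → (98.122,21.291)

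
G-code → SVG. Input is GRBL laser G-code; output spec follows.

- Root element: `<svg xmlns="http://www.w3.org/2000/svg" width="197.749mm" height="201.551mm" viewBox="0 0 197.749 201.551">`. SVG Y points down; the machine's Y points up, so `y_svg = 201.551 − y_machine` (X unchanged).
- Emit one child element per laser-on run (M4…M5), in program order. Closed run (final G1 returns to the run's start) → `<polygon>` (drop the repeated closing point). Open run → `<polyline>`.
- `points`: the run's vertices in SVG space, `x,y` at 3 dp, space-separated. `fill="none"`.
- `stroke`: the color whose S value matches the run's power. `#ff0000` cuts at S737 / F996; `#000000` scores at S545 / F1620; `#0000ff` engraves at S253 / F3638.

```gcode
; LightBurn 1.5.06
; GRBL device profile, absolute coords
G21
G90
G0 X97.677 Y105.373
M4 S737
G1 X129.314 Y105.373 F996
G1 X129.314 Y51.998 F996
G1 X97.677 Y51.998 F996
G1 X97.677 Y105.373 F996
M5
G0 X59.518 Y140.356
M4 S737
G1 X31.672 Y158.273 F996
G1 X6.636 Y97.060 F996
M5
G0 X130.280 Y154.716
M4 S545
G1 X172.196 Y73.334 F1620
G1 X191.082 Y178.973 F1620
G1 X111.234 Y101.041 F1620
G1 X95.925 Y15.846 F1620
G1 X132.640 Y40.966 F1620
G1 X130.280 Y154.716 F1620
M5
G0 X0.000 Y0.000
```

<svg xmlns="http://www.w3.org/2000/svg" width="197.749mm" height="201.551mm" viewBox="0 0 197.749 201.551">
  <polygon points="97.677,96.178 129.314,96.178 129.314,149.553 97.677,149.553" fill="none" stroke="#ff0000"/>
  <polyline points="59.518,61.195 31.672,43.278 6.636,104.491" fill="none" stroke="#ff0000"/>
  <polygon points="130.280,46.835 172.196,128.217 191.082,22.578 111.234,100.510 95.925,185.705 132.640,160.585" fill="none" stroke="#000000"/>
</svg>

y_svg = 201.551 − y_m.

[1] S737→`#ff0000` (cut); closed run; points: 97.677,96.178 129.314,96.178 129.314,149.553 97.677,149.553

[2] S737→`#ff0000` (cut); open run; points: 59.518,61.195 31.672,43.278 6.636,104.491

[3] S545→`#000000` (score); closed run; points: 130.280,46.835 172.196,128.217 191.082,22.578 111.234,100.510 95.925,185.705 132.640,160.585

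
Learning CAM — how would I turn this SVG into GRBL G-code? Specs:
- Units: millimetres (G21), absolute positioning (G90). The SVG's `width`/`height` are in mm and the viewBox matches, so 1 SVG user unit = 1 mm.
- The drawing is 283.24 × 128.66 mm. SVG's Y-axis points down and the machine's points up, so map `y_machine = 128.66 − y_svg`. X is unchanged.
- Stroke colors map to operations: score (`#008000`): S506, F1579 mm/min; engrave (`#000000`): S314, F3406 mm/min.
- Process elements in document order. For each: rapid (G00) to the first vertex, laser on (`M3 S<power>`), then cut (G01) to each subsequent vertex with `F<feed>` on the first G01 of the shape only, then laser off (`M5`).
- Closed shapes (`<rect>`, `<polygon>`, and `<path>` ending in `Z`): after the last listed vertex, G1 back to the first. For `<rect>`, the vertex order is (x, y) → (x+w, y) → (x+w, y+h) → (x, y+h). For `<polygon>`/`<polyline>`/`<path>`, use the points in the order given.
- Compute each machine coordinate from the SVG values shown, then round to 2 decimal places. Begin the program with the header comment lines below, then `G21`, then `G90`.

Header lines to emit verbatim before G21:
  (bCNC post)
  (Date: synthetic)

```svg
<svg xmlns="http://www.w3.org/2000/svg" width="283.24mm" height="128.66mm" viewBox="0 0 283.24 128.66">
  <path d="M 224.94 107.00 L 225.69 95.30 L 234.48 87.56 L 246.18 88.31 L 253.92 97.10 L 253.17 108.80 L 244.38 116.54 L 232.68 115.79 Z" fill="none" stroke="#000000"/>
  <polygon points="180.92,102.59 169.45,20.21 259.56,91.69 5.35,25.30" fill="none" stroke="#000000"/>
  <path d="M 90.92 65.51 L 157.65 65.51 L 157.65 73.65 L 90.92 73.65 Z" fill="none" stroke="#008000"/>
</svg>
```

(bCNC post)
(Date: synthetic)
G21
G90
G00 X224.94 Y21.66
M3 S314
G01 X225.69 Y33.36 F3406
G01 X234.48 Y41.10
G01 X246.18 Y40.35
G01 X253.92 Y31.56
G01 X253.17 Y19.86
G01 X244.38 Y12.12
G01 X232.68 Y12.87
G01 X224.94 Y21.66
M5
G00 X180.92 Y26.07
M3 S314
G01 X169.45 Y108.45 F3406
G01 X259.56 Y36.97
G01 X5.35 Y103.36
G01 X180.92 Y26.07
M5
G00 X90.92 Y63.15
M3 S506
G01 X157.65 Y63.15 F1579
G01 X157.65 Y55.01
G01 X90.92 Y55.01
G01 X90.92 Y63.15
M5

viewBox `0 0 283.24 128.66` with mm width/height → 1 unit = 1 mm. Flip: y_m = 128.66 − y_svg.

**Shape 1** — `<path>` regular polygon, stroke `#000000` → engrave (S314, F3406). Machine vertices: (224.94,21.66) → (225.69,33.36) → (234.48,41.10) → (246.18,40.35) → (253.92,31.56) → (253.17,19.86) → (244.38,12.12) → (232.68,12.87) → (224.94,21.66). Closed: final G1 returns to the first vertex.

**Shape 2** — `<polygon>` closed polygon, stroke `#000000` → engrave (S314, F3406). Machine vertices: (180.92,26.07) → (169.45,108.45) → (259.56,36.97) → (5.35,103.36) → (180.92,26.07). Closed: final G1 returns to the first vertex.

**Shape 3** — `<path>` rectangle, stroke `#008000` → score (S506, F1579). Machine vertices: (90.92,63.15) → (157.65,63.15) → (157.65,55.01) → (90.92,55.01) → (90.92,63.15). Closed: final G1 returns to the first vertex.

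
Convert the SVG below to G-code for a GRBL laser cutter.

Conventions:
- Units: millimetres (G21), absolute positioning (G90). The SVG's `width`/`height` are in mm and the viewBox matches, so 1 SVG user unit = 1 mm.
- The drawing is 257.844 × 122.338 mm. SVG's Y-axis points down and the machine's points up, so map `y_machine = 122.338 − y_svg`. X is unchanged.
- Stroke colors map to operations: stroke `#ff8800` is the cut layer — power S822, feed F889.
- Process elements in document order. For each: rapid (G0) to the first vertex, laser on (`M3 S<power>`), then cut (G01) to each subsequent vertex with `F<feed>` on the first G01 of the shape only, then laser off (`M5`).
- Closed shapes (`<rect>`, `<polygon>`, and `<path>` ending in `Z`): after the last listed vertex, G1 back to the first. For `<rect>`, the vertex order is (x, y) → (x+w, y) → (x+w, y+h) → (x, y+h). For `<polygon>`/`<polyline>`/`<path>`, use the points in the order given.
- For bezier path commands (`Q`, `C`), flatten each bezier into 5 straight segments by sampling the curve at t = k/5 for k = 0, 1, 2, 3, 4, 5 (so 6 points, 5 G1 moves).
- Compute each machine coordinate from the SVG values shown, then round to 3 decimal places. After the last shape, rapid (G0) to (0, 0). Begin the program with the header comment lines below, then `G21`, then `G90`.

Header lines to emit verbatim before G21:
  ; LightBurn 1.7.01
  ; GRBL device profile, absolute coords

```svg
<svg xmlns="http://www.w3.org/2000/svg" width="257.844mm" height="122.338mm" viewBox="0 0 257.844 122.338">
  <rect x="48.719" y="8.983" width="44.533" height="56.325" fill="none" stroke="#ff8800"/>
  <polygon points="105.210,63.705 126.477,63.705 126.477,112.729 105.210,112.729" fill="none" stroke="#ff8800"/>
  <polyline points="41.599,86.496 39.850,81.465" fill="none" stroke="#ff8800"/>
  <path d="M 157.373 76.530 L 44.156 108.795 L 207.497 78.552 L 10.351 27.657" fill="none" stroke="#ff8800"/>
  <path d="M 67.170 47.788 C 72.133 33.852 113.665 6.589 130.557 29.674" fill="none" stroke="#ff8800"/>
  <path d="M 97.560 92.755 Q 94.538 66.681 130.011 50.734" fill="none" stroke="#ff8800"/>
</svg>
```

1 u = 1 mm; y_m = 122.338 − y.

[1] `<rect>` rectangle, #ff8800→cut S822 F889: (48.719,113.355) → (93.252,113.355) → (93.252,57.030) → (48.719,57.030) → (48.719,113.355) (closed)

[2] `<polygon>` rectangle, #ff8800→cut S822 F889: (105.210,58.633) → (126.477,58.633) → (126.477,9.609) → (105.210,9.609) → (105.210,58.633) (closed)

[3] `<polyline>` line segment, #ff8800→cut S822 F889: (41.599,35.842) → (39.850,40.873)

[4] `<path>` open polyline, #ff8800→cut S822 F889: (157.373,45.808) → (44.156,13.543) → (207.497,43.786) → (10.351,94.681)

[5] `<path>` cubic bezier, #ff8800→cut S822 F889: (67.170,74.550) → (74.046,84.001) → (86.761,93.595) → (102.377,100.274) → (117.955,100.983) → (130.557,92.664)

[6] `<path>` quadratic bezier, #ff8800→cut S822 F889: (97.560,29.583) → (97.891,39.608) → (101.302,48.822) → (107.792,57.226) → (117.362,64.820) → (130.011,71.604)

; LightBurn 1.7.01
; GRBL device profile, absolute coords
G21
G90
G0 X48.719 Y113.355
M3 S822
G01 X93.252 Y113.355 F889
G01 X93.252 Y57.030
G01 X48.719 Y57.030
G01 X48.719 Y113.355
M5
G0 X105.210 Y58.633
M3 S822
G01 X126.477 Y58.633 F889
G01 X126.477 Y9.609
G01 X105.210 Y9.609
G01 X105.210 Y58.633
M5
G0 X41.599 Y35.842
M3 S822
G01 X39.850 Y40.873 F889
M5
G0 X157.373 Y45.808
M3 S822
G01 X44.156 Y13.543 F889
G01 X207.497 Y43.786
G01 X10.351 Y94.681
M5
G0 X67.170 Y74.550
M3 S822
G01 X74.046 Y84.001 F889
G01 X86.761 Y93.595
G01 X102.377 Y100.274
G01 X117.955 Y100.983
G01 X130.557 Y92.664
M5
G0 X97.560 Y29.583
M3 S822
G01 X97.891 Y39.608 F889
G01 X101.302 Y48.822
G01 X107.792 Y57.226
G01 X117.362 Y64.820
G01 X130.011 Y71.604
M5
G0 X0.000 Y0.000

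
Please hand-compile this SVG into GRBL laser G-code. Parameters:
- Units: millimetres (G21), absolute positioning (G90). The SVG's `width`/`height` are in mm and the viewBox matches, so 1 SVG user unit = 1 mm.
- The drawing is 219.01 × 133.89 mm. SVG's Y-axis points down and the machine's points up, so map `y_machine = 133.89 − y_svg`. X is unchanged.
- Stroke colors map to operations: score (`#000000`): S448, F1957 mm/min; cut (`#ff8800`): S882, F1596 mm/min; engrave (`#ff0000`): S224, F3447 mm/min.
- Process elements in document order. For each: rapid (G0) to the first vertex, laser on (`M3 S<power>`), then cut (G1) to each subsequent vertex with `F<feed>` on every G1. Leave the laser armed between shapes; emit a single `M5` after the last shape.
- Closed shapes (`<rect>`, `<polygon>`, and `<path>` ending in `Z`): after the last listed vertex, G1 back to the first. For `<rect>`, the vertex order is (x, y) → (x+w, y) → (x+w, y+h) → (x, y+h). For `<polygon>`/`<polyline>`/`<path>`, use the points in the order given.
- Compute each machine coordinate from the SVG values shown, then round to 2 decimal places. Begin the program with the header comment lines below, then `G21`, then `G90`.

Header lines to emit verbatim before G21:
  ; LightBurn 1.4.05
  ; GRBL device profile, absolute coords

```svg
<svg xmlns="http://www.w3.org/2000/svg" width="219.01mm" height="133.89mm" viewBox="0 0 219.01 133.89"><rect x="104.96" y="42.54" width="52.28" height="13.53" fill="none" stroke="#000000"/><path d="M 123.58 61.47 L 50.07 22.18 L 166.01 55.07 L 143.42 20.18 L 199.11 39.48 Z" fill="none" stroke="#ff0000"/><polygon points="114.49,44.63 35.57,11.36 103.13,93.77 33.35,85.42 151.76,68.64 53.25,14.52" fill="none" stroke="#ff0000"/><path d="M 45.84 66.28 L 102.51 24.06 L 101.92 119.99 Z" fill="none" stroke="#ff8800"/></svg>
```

viewBox `0 0 219.01 133.89` with mm width/height → 1 unit = 1 mm. Flip: y_m = 133.89 − y_svg.

**Shape 1** — `<rect>` rectangle, stroke `#000000` → score (S448, F1957). Machine vertices: (104.96,91.35) → (157.24,91.35) → (157.24,77.82) → (104.96,77.82) → (104.96,91.35). Closed: final G1 returns to the first vertex.

**Shape 2** — `<path>` closed polygon, stroke `#ff0000` → engrave (S224, F3447). Machine vertices: (123.58,72.42) → (50.07,111.71) → (166.01,78.82) → (143.42,113.71) → (199.11,94.41) → (123.58,72.42). Closed: final G1 returns to the first vertex.

**Shape 3** — `<polygon>` closed polygon, stroke `#ff0000` → engrave (S224, F3447). Machine vertices: (114.49,89.26) → (35.57,122.53) → (103.13,40.12) → (33.35,48.47) → (151.76,65.25) → (53.25,119.37) → (114.49,89.26). Closed: final G1 returns to the first vertex.

**Shape 4** — `<path>` closed polygon, stroke `#ff8800` → cut (S882, F1596). Machine vertices: (45.84,67.61) → (102.51,109.83) → (101.92,13.90) → (45.84,67.61). Closed: final G1 returns to the first vertex.

; LightBurn 1.4.05
; GRBL device profile, absolute coords
G21
G90
G0 X104.96 Y91.35
M3 S448
G1 X157.24 Y91.35 F1957
G1 X157.24 Y77.82 F1957
G1 X104.96 Y77.82 F1957
G1 X104.96 Y91.35 F1957
G0 X123.58 Y72.42
M3 S224
G1 X50.07 Y111.71 F3447
G1 X166.01 Y78.82 F3447
G1 X143.42 Y113.71 F3447
G1 X199.11 Y94.41 F3447
G1 X123.58 Y72.42 F3447
G0 X114.49 Y89.26
M3 S224
G1 X35.57 Y122.53 F3447
G1 X103.13 Y40.12 F3447
G1 X33.35 Y48.47 F3447
G1 X151.76 Y65.25 F3447
G1 X53.25 Y119.37 F3447
G1 X114.49 Y89.26 F3447
G0 X45.84 Y67.61
M3 S882
G1 X102.51 Y109.83 F1596
G1 X101.92 Y13.90 F1596
G1 X45.84 Y67.61 F1596
M5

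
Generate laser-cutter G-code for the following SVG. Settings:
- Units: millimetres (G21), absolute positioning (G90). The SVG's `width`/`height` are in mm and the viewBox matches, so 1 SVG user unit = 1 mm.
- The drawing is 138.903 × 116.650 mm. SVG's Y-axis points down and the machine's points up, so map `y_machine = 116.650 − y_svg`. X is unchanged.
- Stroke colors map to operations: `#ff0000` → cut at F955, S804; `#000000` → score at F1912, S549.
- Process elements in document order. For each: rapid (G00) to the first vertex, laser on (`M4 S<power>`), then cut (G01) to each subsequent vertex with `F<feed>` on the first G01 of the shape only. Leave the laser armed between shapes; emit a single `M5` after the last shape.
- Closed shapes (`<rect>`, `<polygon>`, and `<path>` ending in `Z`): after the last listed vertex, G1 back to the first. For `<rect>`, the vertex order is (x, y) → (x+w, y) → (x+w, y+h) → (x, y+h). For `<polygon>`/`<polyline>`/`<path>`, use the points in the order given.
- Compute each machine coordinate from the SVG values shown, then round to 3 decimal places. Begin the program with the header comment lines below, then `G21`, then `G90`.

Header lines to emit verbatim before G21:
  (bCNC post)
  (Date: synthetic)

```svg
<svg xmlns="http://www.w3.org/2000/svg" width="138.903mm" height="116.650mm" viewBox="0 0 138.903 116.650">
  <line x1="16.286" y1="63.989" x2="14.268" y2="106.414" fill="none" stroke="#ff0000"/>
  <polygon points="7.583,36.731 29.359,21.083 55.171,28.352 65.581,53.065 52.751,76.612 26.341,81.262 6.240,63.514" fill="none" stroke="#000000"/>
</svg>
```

1 u = 1 mm; y_m = 116.650 − y.

[1] `<line>` line segment, #ff0000→cut S804 F955: (16.286,52.661) → (14.268,10.236)

[2] `<polygon>` regular polygon, #000000→score S549 F1912: (7.583,79.919) → (29.359,95.567) → (55.171,88.298) → (65.581,63.585) → (52.751,40.038) → (26.341,35.388) → (6.240,53.136) → (7.583,79.919) (closed)

(bCNC post)
(Date: synthetic)
G21
G90
G00 X16.286 Y52.661
M4 S804
G01 X14.268 Y10.236 F955
G00 X7.583 Y79.919
M4 S549
G01 X29.359 Y95.567 F1912
G01 X55.171 Y88.298
G01 X65.581 Y63.585
G01 X52.751 Y40.038
G01 X26.341 Y35.388
G01 X6.240 Y53.136
G01 X7.583 Y79.919
M5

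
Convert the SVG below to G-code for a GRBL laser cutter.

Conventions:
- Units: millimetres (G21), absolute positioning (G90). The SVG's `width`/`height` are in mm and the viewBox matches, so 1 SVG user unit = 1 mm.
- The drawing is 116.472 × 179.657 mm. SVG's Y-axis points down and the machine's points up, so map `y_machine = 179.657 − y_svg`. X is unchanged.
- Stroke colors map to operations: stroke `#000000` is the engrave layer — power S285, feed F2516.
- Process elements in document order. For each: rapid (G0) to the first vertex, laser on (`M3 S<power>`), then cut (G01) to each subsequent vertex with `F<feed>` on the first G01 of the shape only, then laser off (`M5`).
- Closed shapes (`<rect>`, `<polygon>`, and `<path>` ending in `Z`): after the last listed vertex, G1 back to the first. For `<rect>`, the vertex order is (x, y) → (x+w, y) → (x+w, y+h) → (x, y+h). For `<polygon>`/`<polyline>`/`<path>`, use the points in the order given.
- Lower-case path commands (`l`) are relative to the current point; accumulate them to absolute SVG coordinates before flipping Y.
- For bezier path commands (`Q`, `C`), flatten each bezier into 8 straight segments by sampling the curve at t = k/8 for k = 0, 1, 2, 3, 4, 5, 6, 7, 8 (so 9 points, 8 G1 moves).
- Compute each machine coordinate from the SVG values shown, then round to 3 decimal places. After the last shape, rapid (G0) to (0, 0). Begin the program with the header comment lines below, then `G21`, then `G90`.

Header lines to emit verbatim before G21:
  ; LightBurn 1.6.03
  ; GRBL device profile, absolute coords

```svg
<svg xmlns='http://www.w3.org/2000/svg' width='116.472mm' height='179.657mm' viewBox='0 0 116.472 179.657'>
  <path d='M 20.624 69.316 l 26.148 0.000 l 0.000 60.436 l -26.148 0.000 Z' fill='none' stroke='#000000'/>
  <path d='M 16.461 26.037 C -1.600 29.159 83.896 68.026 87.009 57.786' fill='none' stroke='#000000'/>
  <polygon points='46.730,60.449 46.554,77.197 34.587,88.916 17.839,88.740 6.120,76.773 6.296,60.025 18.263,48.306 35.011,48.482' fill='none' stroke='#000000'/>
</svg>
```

; LightBurn 1.6.03
; GRBL device profile, absolute coords
G21
G90
G0 X20.624 Y110.341
M3 S285
G01 X46.772 Y110.341 F2516
G01 X46.772 Y49.905
G01 X20.624 Y49.905
G01 X20.624 Y110.341
M5
G0 X16.461 Y153.620
M3 S285
G01 X14.179 Y150.939 F2516
G01 X19.427 Y145.902
G01 X30.025 Y139.502
G01 X43.795 Y132.735
G01 X58.557 Y126.593
G01 X72.133 Y122.073
G01 X82.343 Y120.167
G01 X87.009 Y121.871
M5
G0 X46.730 Y119.208
M3 S285
G01 X46.554 Y102.460 F2516
G01 X34.587 Y90.741
G01 X17.839 Y90.917
G01 X6.120 Y102.884
G01 X6.296 Y119.632
G01 X18.263 Y131.351
G01 X35.011 Y131.175
G01 X46.730 Y119.208
M5
G0 X0.000 Y0.000

viewBox `0 0 116.472 179.657` with mm width/height → 1 unit = 1 mm. Flip: y_m = 179.657 − y_svg.

**Shape 1** — `<path>` rectangle, stroke `#000000` → engrave (S285, F2516). Machine vertices: (20.624,110.341) → (46.772,110.341) → (46.772,49.905) → (20.624,49.905) → (20.624,110.341). Closed: final G1 returns to the first vertex.

**Shape 2** — `<path>` cubic bezier, stroke `#000000` → engrave (S285, F2516). Control points (SVG): P0=(16.461,26.037), P1=(-1.600,29.159), P2=(83.896,68.026), P3=(87.009,57.786); sampled at t=k/8. Machine vertices: (16.461,153.620) → (14.179,150.939) → (19.427,145.902) → (30.025,139.502) → (43.795,132.735) → (58.557,126.593) → (72.133,122.073) → (82.343,120.167) → (87.009,121.871). Open path.

**Shape 3** — `<polygon>` regular polygon, stroke `#000000` → engrave (S285, F2516). Machine vertices: (46.730,119.208) → (46.554,102.460) → (34.587,90.741) → (17.839,90.917) → (6.120,102.884) → (6.296,119.632) → (18.263,131.351) → (35.011,131.175) → (46.730,119.208). Closed: final G1 returns to the first vertex.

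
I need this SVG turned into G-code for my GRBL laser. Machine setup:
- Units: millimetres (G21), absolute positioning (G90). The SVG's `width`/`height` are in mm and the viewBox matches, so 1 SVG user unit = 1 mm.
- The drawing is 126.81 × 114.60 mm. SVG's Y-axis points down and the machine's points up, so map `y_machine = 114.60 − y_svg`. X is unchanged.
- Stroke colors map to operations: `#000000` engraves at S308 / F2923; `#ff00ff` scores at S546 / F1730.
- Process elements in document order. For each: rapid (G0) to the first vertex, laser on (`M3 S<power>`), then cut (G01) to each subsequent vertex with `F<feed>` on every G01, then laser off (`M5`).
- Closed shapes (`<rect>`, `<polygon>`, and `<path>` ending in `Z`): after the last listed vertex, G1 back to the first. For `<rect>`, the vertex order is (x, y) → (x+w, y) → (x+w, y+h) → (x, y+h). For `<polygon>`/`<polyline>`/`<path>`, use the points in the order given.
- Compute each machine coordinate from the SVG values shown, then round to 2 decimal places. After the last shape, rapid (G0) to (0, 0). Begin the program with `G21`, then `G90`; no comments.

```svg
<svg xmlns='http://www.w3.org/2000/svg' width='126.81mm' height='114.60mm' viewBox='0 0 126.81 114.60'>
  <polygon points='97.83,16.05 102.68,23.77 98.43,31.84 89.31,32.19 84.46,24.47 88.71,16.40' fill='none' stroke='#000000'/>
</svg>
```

Since the viewBox matches the mm dimensions, user units are millimetres directly. The only transform is the Y-flip y_m = 114.60 − y_svg.

Shape 1 is a regular polygon drawn with `<polygon>`. Its stroke #000000 means engrave at S308, F2923. After flipping Y the toolpath is (97.83,98.55) → (102.68,90.83) → (98.43,82.76) → (89.31,82.41) → (84.46,90.13) → (88.71,98.20) → (97.83,98.55), returning to the start.

G21
G90
G0 X97.83 Y98.55
M3 S308
G01 X102.68 Y90.83 F2923
G01 X98.43 Y82.76 F2923
G01 X89.31 Y82.41 F2923
G01 X84.46 Y90.13 F2923
G01 X88.71 Y98.20 F2923
G01 X97.83 Y98.55 F2923
M5
G0 X0.00 Y0.00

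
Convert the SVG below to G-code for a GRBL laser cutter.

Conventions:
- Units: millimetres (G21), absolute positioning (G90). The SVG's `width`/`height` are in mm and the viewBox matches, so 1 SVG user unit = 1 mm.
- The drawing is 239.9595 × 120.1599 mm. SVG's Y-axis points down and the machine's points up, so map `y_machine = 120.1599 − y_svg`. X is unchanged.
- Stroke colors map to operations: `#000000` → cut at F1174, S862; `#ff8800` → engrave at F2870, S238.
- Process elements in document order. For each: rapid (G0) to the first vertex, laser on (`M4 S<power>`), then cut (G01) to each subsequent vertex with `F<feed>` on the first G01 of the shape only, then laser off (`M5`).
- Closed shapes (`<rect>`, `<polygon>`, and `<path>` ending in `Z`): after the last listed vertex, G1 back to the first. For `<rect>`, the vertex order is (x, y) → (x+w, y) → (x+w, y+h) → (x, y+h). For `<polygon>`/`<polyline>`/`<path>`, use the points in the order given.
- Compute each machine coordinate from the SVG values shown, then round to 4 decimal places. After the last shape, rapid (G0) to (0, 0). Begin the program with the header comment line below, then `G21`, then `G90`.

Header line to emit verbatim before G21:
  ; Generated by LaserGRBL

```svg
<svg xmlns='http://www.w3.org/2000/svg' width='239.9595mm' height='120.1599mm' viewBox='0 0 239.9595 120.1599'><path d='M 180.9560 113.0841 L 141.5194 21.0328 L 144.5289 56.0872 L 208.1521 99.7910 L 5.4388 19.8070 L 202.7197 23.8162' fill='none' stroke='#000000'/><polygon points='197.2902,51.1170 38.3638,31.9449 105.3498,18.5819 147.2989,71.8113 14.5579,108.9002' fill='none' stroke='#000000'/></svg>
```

viewBox `0 0 239.9595 120.1599` with mm width/height → 1 unit = 1 mm. Flip: y_m = 120.1599 − y_svg.

**Shape 1** — `<path>` open polyline, stroke `#000000` → cut (S862, F1174). Machine vertices: (180.9560,7.0758) → (141.5194,99.1271) → (144.5289,64.0727) → (208.1521,20.3689) → (5.4388,100.3529) → (202.7197,96.3437). Open path.

**Shape 2** — `<polygon>` closed polygon, stroke `#000000` → cut (S862, F1174). Machine vertices: (197.2902,69.0429) → (38.3638,88.2150) → (105.3498,101.5780) → (147.2989,48.3486) → (14.5579,11.2597) → (197.2902,69.0429). Closed: final G1 returns to the first vertex.

; Generated by LaserGRBL
G21
G90
G0 X180.9560 Y7.0758
M4 S862
G01 X141.5194 Y99.1271 F1174
G01 X144.5289 Y64.0727
G01 X208.1521 Y20.3689
G01 X5.4388 Y100.3529
G01 X202.7197 Y96.3437
M5
G0 X197.2902 Y69.0429
M4 S862
G01 X38.3638 Y88.2150 F1174
G01 X105.3498 Y101.5780
G01 X147.2989 Y48.3486
G01 X14.5579 Y11.2597
G01 X197.2902 Y69.0429
M5
G0 X0.0000 Y0.0000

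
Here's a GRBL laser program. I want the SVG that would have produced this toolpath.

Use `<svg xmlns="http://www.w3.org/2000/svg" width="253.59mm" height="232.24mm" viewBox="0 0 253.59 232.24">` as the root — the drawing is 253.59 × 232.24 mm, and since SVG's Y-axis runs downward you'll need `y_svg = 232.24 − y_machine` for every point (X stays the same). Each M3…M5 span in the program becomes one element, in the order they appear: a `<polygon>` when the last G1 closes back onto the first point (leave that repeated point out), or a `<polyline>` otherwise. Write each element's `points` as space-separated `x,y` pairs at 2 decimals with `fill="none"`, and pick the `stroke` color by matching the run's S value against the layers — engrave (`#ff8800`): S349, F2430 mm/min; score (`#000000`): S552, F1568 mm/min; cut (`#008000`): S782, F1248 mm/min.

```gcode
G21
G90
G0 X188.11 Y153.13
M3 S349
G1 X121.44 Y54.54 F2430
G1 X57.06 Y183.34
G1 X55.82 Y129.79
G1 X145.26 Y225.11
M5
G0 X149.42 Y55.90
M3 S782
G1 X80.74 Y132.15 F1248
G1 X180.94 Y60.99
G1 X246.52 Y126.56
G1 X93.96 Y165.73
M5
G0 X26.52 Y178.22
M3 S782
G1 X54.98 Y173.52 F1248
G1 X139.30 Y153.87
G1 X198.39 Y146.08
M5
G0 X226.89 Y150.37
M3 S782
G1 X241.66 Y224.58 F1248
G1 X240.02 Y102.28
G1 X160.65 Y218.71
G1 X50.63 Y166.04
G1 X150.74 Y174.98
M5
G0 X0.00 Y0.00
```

<svg xmlns="http://www.w3.org/2000/svg" width="253.59mm" height="232.24mm" viewBox="0 0 253.59 232.24">
  <polyline points="188.11,79.11 121.44,177.70 57.06,48.90 55.82,102.45 145.26,7.13" fill="none" stroke="#ff8800"/>
  <polyline points="149.42,176.34 80.74,100.09 180.94,171.25 246.52,105.68 93.96,66.51" fill="none" stroke="#008000"/>
  <polyline points="26.52,54.02 54.98,58.72 139.30,78.37 198.39,86.16" fill="none" stroke="#008000"/>
  <polyline points="226.89,81.87 241.66,7.66 240.02,129.96 160.65,13.53 50.63,66.20 150.74,57.26" fill="none" stroke="#008000"/>
</svg>

Each laser-on run becomes one SVG element. Flip Y back into SVG space with y_svg = 232.24 − y_machine.

Run 1: power S349 maps to stroke `#ff8800` (engrave). The run is open, so emit a `<polyline>` with points (Y-flipped): 188.11,79.11 121.44,177.70 57.06,48.90 55.82,102.45 145.26,7.13.

Run 2: power S782 maps to stroke `#008000` (cut). The run is open, so emit a `<polyline>` with points (Y-flipped): 149.42,176.34 80.74,100.09 180.94,171.25 246.52,105.68 93.96,66.51.

Run 3: the run's S782 means `#008000` (cut). The run is open, so emit a `<polyline>` with points (Y-flipped): 26.52,54.02 54.98,58.72 139.30,78.37 198.39,86.16.

Run 4: S782 ⇒ cut layer `#008000`. The run is open, so emit a `<polyline>` with points (Y-flipped): 226.89,81.87 241.66,7.66 240.02,129.96 160.65,13.53 50.63,66.20 150.74,57.26.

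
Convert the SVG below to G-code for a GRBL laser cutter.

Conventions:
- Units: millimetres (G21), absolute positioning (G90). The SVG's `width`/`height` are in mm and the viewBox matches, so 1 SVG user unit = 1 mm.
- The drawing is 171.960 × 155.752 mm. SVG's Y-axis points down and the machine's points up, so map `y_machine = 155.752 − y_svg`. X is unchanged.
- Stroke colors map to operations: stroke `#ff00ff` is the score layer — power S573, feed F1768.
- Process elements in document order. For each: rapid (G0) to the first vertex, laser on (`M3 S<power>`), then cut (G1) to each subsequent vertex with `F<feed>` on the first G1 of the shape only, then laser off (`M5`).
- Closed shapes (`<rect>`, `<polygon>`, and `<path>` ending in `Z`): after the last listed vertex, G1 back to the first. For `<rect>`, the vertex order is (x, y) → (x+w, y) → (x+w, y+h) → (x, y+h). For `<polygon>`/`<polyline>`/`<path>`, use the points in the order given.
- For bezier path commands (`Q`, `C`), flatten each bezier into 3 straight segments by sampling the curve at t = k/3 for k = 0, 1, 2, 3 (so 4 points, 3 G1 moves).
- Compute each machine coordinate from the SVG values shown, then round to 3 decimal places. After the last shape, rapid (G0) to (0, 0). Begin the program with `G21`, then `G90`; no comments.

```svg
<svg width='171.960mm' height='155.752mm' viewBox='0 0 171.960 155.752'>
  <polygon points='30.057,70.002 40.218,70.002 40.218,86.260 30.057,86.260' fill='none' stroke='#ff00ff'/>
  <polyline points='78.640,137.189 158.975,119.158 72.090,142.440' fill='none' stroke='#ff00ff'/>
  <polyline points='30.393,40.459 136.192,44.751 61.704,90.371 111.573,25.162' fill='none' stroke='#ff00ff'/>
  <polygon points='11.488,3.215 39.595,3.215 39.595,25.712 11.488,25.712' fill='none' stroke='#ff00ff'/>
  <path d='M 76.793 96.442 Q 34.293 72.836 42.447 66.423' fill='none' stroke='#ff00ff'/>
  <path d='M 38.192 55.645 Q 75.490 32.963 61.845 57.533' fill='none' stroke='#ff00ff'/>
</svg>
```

1 u = 1 mm; y_m = 155.752 − y.

[1] `<polygon>` rectangle, #ff00ff→score S573 F1768: (30.057,85.750) → (40.218,85.750) → (40.218,69.492) → (30.057,69.492) → (30.057,85.750) (closed)

[2] `<polyline>` open polyline, #ff00ff→score S573 F1768: (78.640,18.563) → (158.975,36.594) → (72.090,13.312)

[3] `<polyline>` open polyline, #ff00ff→score S573 F1768: (30.393,115.293) → (136.192,111.001) → (61.704,65.381) → (111.573,130.590)

[4] `<polygon>` rectangle, #ff00ff→score S573 F1768: (11.488,152.537) → (39.595,152.537) → (39.595,130.040) → (11.488,130.040) → (11.488,152.537) (closed)

[5] `<path>` quadratic bezier, #ff00ff→score S573 F1768: (76.793,59.310) → (54.088,73.137) → (42.639,83.143) → (42.447,89.329)

[6] `<path>` quadratic bezier, #ff00ff→score S573 F1768: (38.192,100.107) → (57.397,109.978) → (65.281,109.349) → (61.845,98.219)

G21
G90
G0 X30.057 Y85.750
M3 S573
G1 X40.218 Y85.750 F1768
G1 X40.218 Y69.492
G1 X30.057 Y69.492
G1 X30.057 Y85.750
M5
G0 X78.640 Y18.563
M3 S573
G1 X158.975 Y36.594 F1768
G1 X72.090 Y13.312
M5
G0 X30.393 Y115.293
M3 S573
G1 X136.192 Y111.001 F1768
G1 X61.704 Y65.381
G1 X111.573 Y130.590
M5
G0 X11.488 Y152.537
M3 S573
G1 X39.595 Y152.537 F1768
G1 X39.595 Y130.040
G1 X11.488 Y130.040
G1 X11.488 Y152.537
M5
G0 X76.793 Y59.310
M3 S573
G1 X54.088 Y73.137 F1768
G1 X42.639 Y83.143
G1 X42.447 Y89.329
M5
G0 X38.192 Y100.107
M3 S573
G1 X57.397 Y109.978 F1768
G1 X65.281 Y109.349
G1 X61.845 Y98.219
M5
G0 X0.000 Y0.000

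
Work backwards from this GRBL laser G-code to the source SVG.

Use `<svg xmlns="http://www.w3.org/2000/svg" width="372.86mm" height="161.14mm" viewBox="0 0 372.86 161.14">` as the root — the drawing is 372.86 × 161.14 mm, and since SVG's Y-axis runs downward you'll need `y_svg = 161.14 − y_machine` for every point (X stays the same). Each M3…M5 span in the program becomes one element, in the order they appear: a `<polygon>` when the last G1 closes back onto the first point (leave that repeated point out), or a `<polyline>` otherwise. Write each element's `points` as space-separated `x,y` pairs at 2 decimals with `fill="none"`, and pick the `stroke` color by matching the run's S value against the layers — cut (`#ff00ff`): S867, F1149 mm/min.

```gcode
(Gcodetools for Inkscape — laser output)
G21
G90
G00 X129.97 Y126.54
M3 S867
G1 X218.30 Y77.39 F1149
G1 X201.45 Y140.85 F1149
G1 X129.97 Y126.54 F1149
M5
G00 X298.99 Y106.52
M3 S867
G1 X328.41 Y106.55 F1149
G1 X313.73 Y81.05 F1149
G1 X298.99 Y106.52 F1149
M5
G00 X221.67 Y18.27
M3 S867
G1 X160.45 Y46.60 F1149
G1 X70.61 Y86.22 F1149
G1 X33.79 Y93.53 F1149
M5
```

<svg xmlns="http://www.w3.org/2000/svg" width="372.86mm" height="161.14mm" viewBox="0 0 372.86 161.14">
  <polygon points="129.97,34.60 218.30,83.75 201.45,20.29" fill="none" stroke="#ff00ff"/>
  <polygon points="298.99,54.62 328.41,54.59 313.73,80.09" fill="none" stroke="#ff00ff"/>
  <polyline points="221.67,142.87 160.45,114.54 70.61,74.92 33.79,67.61" fill="none" stroke="#ff00ff"/>
</svg>

Each laser-on run becomes one SVG element. Flip Y back into SVG space with y_svg = 161.14 − y_machine. Every run uses S867, so all elements get stroke `#ff00ff` (cut).

Run 1: The run returns to its start, so emit a `<polygon>` with points (Y-flipped): 129.97,34.60 218.30,83.75 201.45,20.29.

Run 2: The run returns to its start, so emit a `<polygon>` with points (Y-flipped): 298.99,54.62 328.41,54.59 313.73,80.09.

Run 3: The run is open, so emit a `<polyline>` with points (Y-flipped): 221.67,142.87 160.45,114.54 70.61,74.92 33.79,67.61.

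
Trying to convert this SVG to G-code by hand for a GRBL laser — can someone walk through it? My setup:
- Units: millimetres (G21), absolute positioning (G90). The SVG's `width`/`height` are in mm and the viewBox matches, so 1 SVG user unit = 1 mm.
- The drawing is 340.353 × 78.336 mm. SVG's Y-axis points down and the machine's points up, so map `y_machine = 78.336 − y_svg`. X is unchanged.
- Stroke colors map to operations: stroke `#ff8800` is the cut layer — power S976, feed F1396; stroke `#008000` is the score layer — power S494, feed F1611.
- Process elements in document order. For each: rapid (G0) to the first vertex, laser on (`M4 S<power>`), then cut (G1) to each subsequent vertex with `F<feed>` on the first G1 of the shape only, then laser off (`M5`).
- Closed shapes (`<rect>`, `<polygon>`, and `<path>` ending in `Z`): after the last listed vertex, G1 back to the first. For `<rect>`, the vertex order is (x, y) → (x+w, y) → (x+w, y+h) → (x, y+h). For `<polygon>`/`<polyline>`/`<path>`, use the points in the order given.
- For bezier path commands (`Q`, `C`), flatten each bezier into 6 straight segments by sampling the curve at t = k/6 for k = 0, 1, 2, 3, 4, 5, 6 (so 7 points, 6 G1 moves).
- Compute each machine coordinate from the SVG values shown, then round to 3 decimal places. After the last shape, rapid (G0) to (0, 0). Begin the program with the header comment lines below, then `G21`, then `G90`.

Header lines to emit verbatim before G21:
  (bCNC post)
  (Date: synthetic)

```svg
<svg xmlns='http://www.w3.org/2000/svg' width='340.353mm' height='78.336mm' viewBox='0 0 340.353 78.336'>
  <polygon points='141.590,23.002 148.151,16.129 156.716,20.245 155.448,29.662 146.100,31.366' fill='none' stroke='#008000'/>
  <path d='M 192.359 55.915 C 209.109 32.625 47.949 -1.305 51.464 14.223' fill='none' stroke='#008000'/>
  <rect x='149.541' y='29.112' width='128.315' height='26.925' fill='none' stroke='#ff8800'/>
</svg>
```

viewBox `0 0 340.353 78.336` with mm width/height → 1 unit = 1 mm. Flip: y_m = 78.336 − y_svg.

**Shape 1** — `<polygon>` regular polygon, stroke `#008000` → score (S494, F1611). Machine vertices: (141.590,55.334) → (148.151,62.207) → (156.716,58.091) → (155.448,48.674) → (146.100,46.970) → (141.590,55.334). Closed: final G1 returns to the first vertex.

**Shape 2** — `<path>` cubic bezier, stroke `#008000` → score (S494, F1611). Control points (SVG): P0=(192.359,55.915), P1=(209.109,32.625), P2=(47.949,-1.305), P3=(51.464,14.223); sampled at t=k/6. Machine vertices: (192.359,22.421) → (187.494,34.674) → (162.494,47.032) → (126.875,57.824) → (90.152,65.381) → (61.843,68.034) → (51.464,64.113). Open path.

**Shape 3** — `<rect>` rectangle, stroke `#ff8800` → cut (S976, F1396). Machine vertices: (149.541,49.224) → (277.856,49.224) → (277.856,22.299) → (149.541,22.299) → (149.541,49.224). Closed: final G1 returns to the first vertex.

(bCNC post)
(Date: synthetic)
G21
G90
G0 X141.590 Y55.334
M4 S494
G1 X148.151 Y62.207 F1611
G1 X156.716 Y58.091
G1 X155.448 Y48.674
G1 X146.100 Y46.970
G1 X141.590 Y55.334
M5
G0 X192.359 Y22.421
M4 S494
G1 X187.494 Y34.674 F1611
G1 X162.494 Y47.032
G1 X126.875 Y57.824
G1 X90.152 Y65.381
G1 X61.843 Y68.034
G1 X51.464 Y64.113
M5
G0 X149.541 Y49.224
M4 S976
G1 X277.856 Y49.224 F1396
G1 X277.856 Y22.299
G1 X149.541 Y22.299
G1 X149.541 Y49.224
M5
G0 X0.000 Y0.000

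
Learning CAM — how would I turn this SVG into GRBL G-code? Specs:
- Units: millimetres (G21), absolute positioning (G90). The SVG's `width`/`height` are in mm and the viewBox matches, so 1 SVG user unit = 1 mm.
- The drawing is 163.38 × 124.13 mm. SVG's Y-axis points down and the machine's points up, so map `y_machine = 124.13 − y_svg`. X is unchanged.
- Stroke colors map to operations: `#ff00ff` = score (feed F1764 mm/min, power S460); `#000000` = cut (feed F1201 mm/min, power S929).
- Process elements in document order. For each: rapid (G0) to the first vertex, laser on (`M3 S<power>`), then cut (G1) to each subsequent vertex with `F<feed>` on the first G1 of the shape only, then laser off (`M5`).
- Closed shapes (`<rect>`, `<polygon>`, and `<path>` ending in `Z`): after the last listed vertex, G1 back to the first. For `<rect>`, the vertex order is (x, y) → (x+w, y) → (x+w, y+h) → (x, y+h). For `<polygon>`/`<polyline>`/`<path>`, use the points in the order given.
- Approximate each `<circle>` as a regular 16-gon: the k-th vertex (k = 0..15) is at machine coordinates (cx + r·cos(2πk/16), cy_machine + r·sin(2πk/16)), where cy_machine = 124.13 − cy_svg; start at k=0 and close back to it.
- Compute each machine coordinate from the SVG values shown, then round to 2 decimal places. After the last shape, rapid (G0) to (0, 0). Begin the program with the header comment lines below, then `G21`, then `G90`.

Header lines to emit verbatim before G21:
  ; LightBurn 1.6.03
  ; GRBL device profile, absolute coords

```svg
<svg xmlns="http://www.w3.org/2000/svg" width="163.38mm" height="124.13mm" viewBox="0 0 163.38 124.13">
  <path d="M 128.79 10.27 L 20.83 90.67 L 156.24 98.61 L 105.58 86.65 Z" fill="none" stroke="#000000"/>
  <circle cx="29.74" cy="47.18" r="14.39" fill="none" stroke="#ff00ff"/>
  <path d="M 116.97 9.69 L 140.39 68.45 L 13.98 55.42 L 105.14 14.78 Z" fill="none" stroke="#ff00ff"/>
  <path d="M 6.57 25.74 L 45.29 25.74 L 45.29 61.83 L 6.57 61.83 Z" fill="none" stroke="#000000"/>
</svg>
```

1 u = 1 mm; y_m = 124.13 − y.

[1] `<path>` closed polygon, #000000→cut S929 F1201: (128.79,113.86) → (20.83,33.46) → (156.24,25.52) → (105.58,37.48) → (128.79,113.86) (closed)

[2] `<circle>` circle, #ff00ff→score S460 F1764: (44.13,76.95) → (43.03,82.46) → (39.92,87.13) → (35.25,90.24) → (29.74,91.34) → (24.23,90.24) → (19.56,87.13) → (16.45,82.46) → (15.35,76.95) → (16.45,71.44) → (19.56,66.77) → (24.23,63.66) → (29.74,62.56) → (35.25,63.66) → (39.92,66.77) → (43.03,71.44) → (44.13,76.95) (closed)

[3] `<path>` closed polygon, #ff00ff→score S460 F1764: (116.97,114.44) → (140.39,55.68) → (13.98,68.71) → (105.14,109.35) → (116.97,114.44) (closed)

[4] `<path>` rectangle, #000000→cut S929 F1201: (6.57,98.39) → (45.29,98.39) → (45.29,62.30) → (6.57,62.30) → (6.57,98.39) (closed)

; LightBurn 1.6.03
; GRBL device profile, absolute coords
G21
G90
G0 X128.79 Y113.86
M3 S929
G1 X20.83 Y33.46 F1201
G1 X156.24 Y25.52
G1 X105.58 Y37.48
G1 X128.79 Y113.86
M5
G0 X44.13 Y76.95
M3 S460
G1 X43.03 Y82.46 F1764
G1 X39.92 Y87.13
G1 X35.25 Y90.24
G1 X29.74 Y91.34
G1 X24.23 Y90.24
G1 X19.56 Y87.13
G1 X16.45 Y82.46
G1 X15.35 Y76.95
G1 X16.45 Y71.44
G1 X19.56 Y66.77
G1 X24.23 Y63.66
G1 X29.74 Y62.56
G1 X35.25 Y63.66
G1 X39.92 Y66.77
G1 X43.03 Y71.44
G1 X44.13 Y76.95
M5
G0 X116.97 Y114.44
M3 S460
G1 X140.39 Y55.68 F1764
G1 X13.98 Y68.71
G1 X105.14 Y109.35
G1 X116.97 Y114.44
M5
G0 X6.57 Y98.39
M3 S929
G1 X45.29 Y98.39 F1201
G1 X45.29 Y62.30
G1 X6.57 Y62.30
G1 X6.57 Y98.39
M5
G0 X0.00 Y0.00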